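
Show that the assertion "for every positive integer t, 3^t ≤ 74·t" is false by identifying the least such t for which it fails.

A counterexample is any positive integer t such that 3^t > 74·t; we check each in order.
The first 5 eligible values, up to t = 5, all satisfy the conclusion.
t = 6: 3^t = 729 and 74·t = 444, so 729 > 444.

t = 6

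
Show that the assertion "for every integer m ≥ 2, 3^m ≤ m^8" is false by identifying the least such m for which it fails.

For m = 2, 3, 4, 5, …, 20, 21, 22 the conclusion holds.
m = 23: 3^m = 94143178827 and m^8 = 78310985281, so 94143178827 > 78310985281.
So m = 23 is the smallest counterexample.

m = 23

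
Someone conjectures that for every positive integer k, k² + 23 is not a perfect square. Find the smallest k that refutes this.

k = 11

For k = 1, 2, 3, 4, 5, 6, 7, 8, 9, 10 the conclusion holds.
k = 11: 11² + 23 = 144 = 12², a perfect square.
So k = 11 is the smallest counterexample.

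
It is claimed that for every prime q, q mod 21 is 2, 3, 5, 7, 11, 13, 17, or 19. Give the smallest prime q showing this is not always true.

We need the least prime q for which the claim fails.
For q = 2, 3, 5, 7, 11, 13, 17, 19, 23 the conclusion holds.
q = 29: 29 mod 21 = 8 — not in {2, 3, 5, 7, 11, 13, 17, 19}.

q = 29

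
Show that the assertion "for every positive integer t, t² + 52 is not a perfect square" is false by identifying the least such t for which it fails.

t = 12

For t = 1, 2, 3, 4, …, 9, 10, 11 the conclusion holds.
t = 12: 12² + 52 = 196 = 14², a perfect square.
So t = 12 is the smallest counterexample.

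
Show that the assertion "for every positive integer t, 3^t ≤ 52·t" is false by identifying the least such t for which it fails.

t = 6

t = 1: 3^t = 3 and 52·t = 52, so 3 ≤ 52.
t = 2: 3^t = 9 and 52·t = 104, so 9 ≤ 104.
t = 3: 3^t = 27 and 52·t = 156, so 27 ≤ 156.
t = 4: 3^t = 81 and 52·t = 208, so 81 ≤ 208.
t = 5: 3^t = 243 and 52·t = 260, so 243 ≤ 260.
t = 6: 3^t = 729 and 52·t = 312, so 729 > 312.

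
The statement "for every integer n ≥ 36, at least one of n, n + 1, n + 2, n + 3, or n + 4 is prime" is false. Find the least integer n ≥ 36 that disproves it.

n = 48

Check each integer n ≥ 36 in order until n, n + 1, n + 2, n + 3, n + 4 are all composite.
For n = 36, 37, 38, 39, …, 45, 46, 47 the conclusion holds.
n = 48: 48 = 2 × 24; 49 = 7 × 7; 50 = 2 × 25; 51 = 3 × 17; 52 = 2 × 26 — all composite.
Thus n = 48 disproves the claim, and no smaller n works.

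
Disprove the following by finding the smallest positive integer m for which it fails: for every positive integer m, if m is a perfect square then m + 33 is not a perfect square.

m = 16

For m = 1, 4, 9 the conclusion holds.
m = 16: 16 = 4² and 16 + 33 = 49 = 7².
So m = 16 is the smallest counterexample.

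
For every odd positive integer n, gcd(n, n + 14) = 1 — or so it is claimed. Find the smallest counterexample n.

A counterexample is any odd positive integer n such that gcd(n, n + 14) > 1; we check each in order.
n = 1: gcd(1, 15) = 1.
n = 3: gcd(3, 17) = 1.
n = 5: gcd(5, 19) = 1.
n = 7: gcd(7, 21) = 7.
Thus n = 7 disproves the claim, and no smaller n works.

n = 7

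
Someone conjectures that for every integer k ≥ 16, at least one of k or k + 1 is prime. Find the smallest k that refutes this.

For k = 16, 17, 18, 19 the conclusion holds.
k = 20: 20 = 2 × 10; 21 = 3 × 7 — both composite.

k = 20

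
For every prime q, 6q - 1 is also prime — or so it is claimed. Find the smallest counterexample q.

A counterexample is any prime q such that 6q - 1 is not prime; we check each in order.
For q = 2, 3, 5, 7 the conclusion holds.
q = 11: 6q - 1 = 65 = 5 × 13, not prime.
So q = 11 is the smallest counterexample.

q = 11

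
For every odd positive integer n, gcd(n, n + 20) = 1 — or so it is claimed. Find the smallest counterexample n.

n = 5

n = 1: gcd(1, 21) = 1.
n = 3: gcd(3, 23) = 1.
n = 5: gcd(5, 25) = 5.
So n = 5 is the smallest counterexample.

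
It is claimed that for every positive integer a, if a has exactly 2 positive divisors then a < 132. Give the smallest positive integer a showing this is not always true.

For a = 2, 3, 5, 7, …, 113, 127, 131 the conclusion holds.
a = 137: τ(137) = 2; 137 ≥ 132.

a = 137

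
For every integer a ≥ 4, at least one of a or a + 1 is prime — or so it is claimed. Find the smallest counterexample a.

a = 8

We need the least integer a ≥ 4 for which a, a + 1 are both composite.
a = 4: 5 is prime.
a = 5: 5 is prime.
a = 6: 7 is prime.
a = 7: 7 is prime.
a = 8: 8 = 2 × 4; 9 = 3 × 3 — both composite.
So a = 8 is the smallest counterexample.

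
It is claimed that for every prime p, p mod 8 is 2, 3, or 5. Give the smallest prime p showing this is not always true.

p = 7

For p = 2, 3, 5 the conclusion holds.
p = 7: 7 mod 8 = 7 — not in {2, 3, 5}.
So p = 7 is the smallest counterexample.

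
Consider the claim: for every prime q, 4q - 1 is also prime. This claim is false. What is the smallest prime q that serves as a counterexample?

q = 7

For q = 2, 3, 5 the conclusion holds.
q = 7: 4q - 1 = 27 = 3 × 9, not prime.
Thus q = 7 disproves the claim, and no smaller q works.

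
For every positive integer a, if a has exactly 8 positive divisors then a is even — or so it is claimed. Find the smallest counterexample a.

a = 105

Check each positive integer a in order until a has exactly 8 positive divisors but a is odd.
The first 12 eligible values, up to a = 104, all satisfy the conclusion.
a = 105: divisors of 105: 1, 3, 5, 7, 15, 21, 35, 105; 105 is odd.
So a = 105 is the smallest counterexample.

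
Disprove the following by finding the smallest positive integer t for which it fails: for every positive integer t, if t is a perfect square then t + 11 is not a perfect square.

For t = 1, 4, 9, 16 the conclusion holds.
t = 25: 25 = 5² and 25 + 11 = 36 = 6².
Hence t = 25 is a counterexample.

t = 25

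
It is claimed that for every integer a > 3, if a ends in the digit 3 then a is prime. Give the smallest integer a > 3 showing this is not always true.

A counterexample is any integer a > 3 such that a ends in the digit 3 but a is not prime; we check each in order.
a = 13: 13 ends in 3 and is prime.
a = 23: 23 ends in 3 and is prime.
a = 33: 33 ends in 3; 33 = 3 × 11, composite.
So a = 33 is the smallest counterexample.

a = 33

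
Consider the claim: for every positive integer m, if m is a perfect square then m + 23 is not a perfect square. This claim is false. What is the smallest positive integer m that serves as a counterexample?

Check each positive integer m in order until m is a perfect square but m + 23 is a perfect square.
The first 10 eligible values, up to m = 100, all satisfy the conclusion.
m = 121: 121 = 11² and 121 + 23 = 144 = 12².

m = 121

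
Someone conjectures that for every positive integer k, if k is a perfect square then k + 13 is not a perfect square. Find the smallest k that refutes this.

k = 36

A counterexample is any positive integer k such that k is a perfect square but k + 13 is a perfect square; we check each in order.
k = 1: 1 + 13 = 14, not a perfect square.
k = 4: 4 + 13 = 17, not a perfect square.
k = 9: 9 + 13 = 22, not a perfect square.
k = 16: 16 + 13 = 29, not a perfect square.
k = 25: 25 + 13 = 38, not a perfect square.
k = 36: 36 = 6² and 36 + 13 = 49 = 7².
So k = 36 is the smallest counterexample.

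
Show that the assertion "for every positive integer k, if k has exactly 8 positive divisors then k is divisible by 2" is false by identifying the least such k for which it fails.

The first 12 eligible values, up to k = 104, all satisfy the conclusion.
k = 105: τ(105) = 8; 105 mod 2 = 1.

k = 105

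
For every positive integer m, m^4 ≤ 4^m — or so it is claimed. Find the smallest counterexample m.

m = 3

m = 1: m^4 = 1 and 4^m = 4, so 1 ≤ 4.
m = 2: m^4 = 16 and 4^m = 16, so 16 ≤ 16.
m = 3: m^4 = 81 and 4^m = 64, so 81 > 64.
Hence m = 3 is a counterexample.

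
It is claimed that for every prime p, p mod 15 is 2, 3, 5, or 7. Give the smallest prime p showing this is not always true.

p = 11

We need the least prime p for which the claim fails.
For p = 2, 3, 5, 7 the conclusion holds.
p = 11: 11 mod 15 = 11 — not in {2, 3, 5, 7}.
So p = 11 is the smallest counterexample.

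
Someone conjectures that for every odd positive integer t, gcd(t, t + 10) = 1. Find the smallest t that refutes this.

We need the least odd positive integer t for which gcd(t, t + 10) > 1.
For t = 1, 3 the conclusion holds.
t = 5: gcd(5, 15) = 5.

t = 5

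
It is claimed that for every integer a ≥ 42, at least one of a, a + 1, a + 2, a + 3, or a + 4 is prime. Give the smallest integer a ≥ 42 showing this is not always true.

a = 42: 43 is prime.
a = 43: 43 is prime.
a = 44: 47 is prime.
a = 45: 47 is prime.
a = 46: 47 is prime.
a = 47: 47 is prime.
a = 48: 48 = 2 × 24; 49 = 7 × 7; 50 = 2 × 25; 51 = 3 × 17; 52 = 2 × 26 — all composite.

a = 48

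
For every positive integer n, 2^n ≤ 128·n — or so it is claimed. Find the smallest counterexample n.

We need the least positive integer n for which 2^n > 128·n.
For n = 1, 2, 3, 4, 5, 6, 7, 8, 9, 10 the conclusion holds.
n = 11: 2^n = 2048 and 128·n = 1408, so 2048 > 1408.

n = 11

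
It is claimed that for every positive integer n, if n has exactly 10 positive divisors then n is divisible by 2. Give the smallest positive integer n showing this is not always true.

n = 405

A counterexample is any positive integer n such that n has exactly 10 positive divisors but n is not divisible by 2; we check each in order.
The first 9 eligible values, up to n = 368, all satisfy the conclusion.
n = 405: τ(405) = 10; 405 mod 2 = 1.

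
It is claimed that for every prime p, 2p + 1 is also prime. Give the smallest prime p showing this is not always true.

p = 7

A counterexample is any prime p such that 2p + 1 is not prime; we check each in order.
p = 2: 2p + 1 = 5, prime.
p = 3: 2p + 1 = 7, prime.
p = 5: 2p + 1 = 11, prime.
p = 7: 2p + 1 = 15 = 3 × 5, not prime.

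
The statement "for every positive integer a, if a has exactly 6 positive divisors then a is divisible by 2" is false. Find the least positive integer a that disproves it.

a = 45

For a = 12, 18, 20, 28, 32, 44 the conclusion holds.
a = 45: τ(45) = 6; 45 mod 2 = 1.
Thus a = 45 disproves the claim, and no smaller a works.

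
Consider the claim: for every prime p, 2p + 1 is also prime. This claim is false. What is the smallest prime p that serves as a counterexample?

p = 7

We need the least prime p for which 2p + 1 is not prime.
For p = 2, 3, 5 the conclusion holds.
p = 7: 2p + 1 = 15 = 3 × 5, not prime.
Thus p = 7 disproves the claim, and no smaller p works.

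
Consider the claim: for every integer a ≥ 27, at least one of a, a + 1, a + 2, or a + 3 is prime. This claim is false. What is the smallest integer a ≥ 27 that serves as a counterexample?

a = 32

Check each integer a ≥ 27 in order until a, a + 1, a + 2, a + 3 are all composite.
For a = 27, 28, 29, 30, 31 the conclusion holds.
a = 32: 32 = 2 × 16; 33 = 3 × 11; 34 = 2 × 17; 35 = 5 × 7 — all composite.
Hence a = 32 is a counterexample.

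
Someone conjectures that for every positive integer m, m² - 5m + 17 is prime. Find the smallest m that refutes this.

A counterexample is any positive integer m such that m² - 5m + 17 is not prime; we check each in order.
For m = 1, 2, 3, 4, …, 10, 11, 12 the conclusion holds.
m = 13: m² - 5m + 17 = 121 = 11 × 11, composite.

m = 13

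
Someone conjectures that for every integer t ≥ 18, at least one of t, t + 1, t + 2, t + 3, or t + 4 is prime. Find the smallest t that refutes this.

t = 24

Check each integer t ≥ 18 in order until t, t + 1, t + 2, t + 3, t + 4 are all composite.
For t = 18, 19, 20, 21, 22, 23 the conclusion holds.
t = 24: 24 = 2 × 12; 25 = 5 × 5; 26 = 2 × 13; 27 = 3 × 9; 28 = 2 × 14 — all composite.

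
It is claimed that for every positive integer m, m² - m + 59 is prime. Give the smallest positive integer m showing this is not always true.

m = 3

A counterexample is any positive integer m such that m² - m + 59 is not prime; we check each in order.
m = 1: m² - m + 59 = 59, prime.
m = 2: m² - m + 59 = 61, prime.
m = 3: m² - m + 59 = 65 = 5 × 13, composite.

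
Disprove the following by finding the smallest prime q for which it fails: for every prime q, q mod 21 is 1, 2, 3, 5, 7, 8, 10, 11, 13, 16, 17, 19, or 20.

Check each prime q in order until the claim fails.
For q = 2, 3, 5, 7, …, 53, 59, 61 the conclusion holds.
q = 67: 67 mod 21 = 4 — not in {1, 2, 3, 5, 7, 8, 10, 11, 13, 16, 17, 19, 20}.

q = 67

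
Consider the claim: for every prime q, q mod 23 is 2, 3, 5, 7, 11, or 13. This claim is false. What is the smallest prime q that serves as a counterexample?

q = 17

A counterexample is any prime q such that the claim fails; we check each in order.
q = 2: 2 mod 23 = 2.
q = 3: 3 mod 23 = 3.
q = 5: 5 mod 23 = 5.
q = 7: 7 mod 23 = 7.
q = 11: 11 mod 23 = 11.
q = 13: 13 mod 23 = 13.
q = 17: 17 mod 23 = 17 — not in {2, 3, 5, 7, 11, 13}.
Thus q = 17 disproves the claim, and no smaller q works.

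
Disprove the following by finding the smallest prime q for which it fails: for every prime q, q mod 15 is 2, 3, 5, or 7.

A counterexample is any prime q such that the claim fails; we check each in order.
For q = 2, 3, 5, 7 the conclusion holds.
q = 11: 11 mod 15 = 11 — not in {2, 3, 5, 7}.
Thus q = 11 disproves the claim, and no smaller q works.

q = 11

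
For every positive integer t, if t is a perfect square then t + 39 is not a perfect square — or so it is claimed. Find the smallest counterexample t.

A counterexample is any positive integer t such that t is a perfect square but t + 39 is a perfect square; we check each in order.
t = 1: 1 + 39 = 40, not a perfect square.
t = 4: 4 + 39 = 43, not a perfect square.
t = 9: 9 + 39 = 48, not a perfect square.
t = 16: 16 + 39 = 55, not a perfect square.
t = 25: 25 = 5² and 25 + 39 = 64 = 8².

t = 25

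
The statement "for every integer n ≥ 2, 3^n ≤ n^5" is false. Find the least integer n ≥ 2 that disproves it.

The first 9 eligible values, up to n = 10, all satisfy the conclusion.
n = 11: 3^n = 177147 and n^5 = 161051, so 177147 > 161051.
So n = 11 is the smallest counterexample.

n = 11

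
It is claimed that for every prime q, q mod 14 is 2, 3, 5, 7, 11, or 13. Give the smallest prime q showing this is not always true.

A counterexample is any prime q such that the claim fails; we check each in order.
q = 2: 2 mod 14 = 2.
q = 3: 3 mod 14 = 3.
q = 5: 5 mod 14 = 5.
q = 7: 7 mod 14 = 7.
q = 11: 11 mod 14 = 11.
q = 13: 13 mod 14 = 13.
q = 17: 17 mod 14 = 3.
q = 19: 19 mod 14 = 5.
q = 23: 23 mod 14 = 9 — not in {2, 3, 5, 7, 11, 13}.
Hence q = 23 is a counterexample.

q = 23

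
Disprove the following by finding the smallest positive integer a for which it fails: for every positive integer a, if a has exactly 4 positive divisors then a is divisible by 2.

a = 15

a = 6: τ(6) = 4; 6 mod 2 = 0.
a = 8: τ(8) = 4; 8 mod 2 = 0.
a = 10: τ(10) = 4; 10 mod 2 = 0.
a = 14: τ(14) = 4; 14 mod 2 = 0.
a = 15: τ(15) = 4; 15 mod 2 = 1.
Hence a = 15 is a counterexample.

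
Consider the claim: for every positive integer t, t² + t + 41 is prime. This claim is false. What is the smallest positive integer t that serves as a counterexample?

t = 40

For t = 1, 2, 3, 4, …, 37, 38, 39 the conclusion holds.
t = 40: t² + t + 41 = 1681 = 41 × 41, composite.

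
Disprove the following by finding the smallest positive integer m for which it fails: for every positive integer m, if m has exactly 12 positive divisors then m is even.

m = 315

Check each positive integer m in order until m has exactly 12 positive divisors but m is odd.
For m = 60, 72, 84, 90, …, 294, 306, 308 the conclusion holds.
m = 315: divisors of 315: 12 divisors; 315 is odd.
Thus m = 315 disproves the claim, and no smaller m works.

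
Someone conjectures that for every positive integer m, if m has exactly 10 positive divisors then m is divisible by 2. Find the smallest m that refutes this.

We need the least positive integer m for which m has exactly 10 positive divisors but m is not divisible by 2.
The first 9 eligible values, up to m = 368, all satisfy the conclusion.
m = 405: τ(405) = 10; 405 mod 2 = 1.
Thus m = 405 disproves the claim, and no smaller m works.

m = 405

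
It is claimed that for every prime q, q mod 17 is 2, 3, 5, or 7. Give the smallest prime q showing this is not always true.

q = 11

q = 2: 2 mod 17 = 2.
q = 3: 3 mod 17 = 3.
q = 5: 5 mod 17 = 5.
q = 7: 7 mod 17 = 7.
q = 11: 11 mod 17 = 11 — not in {2, 3, 5, 7}.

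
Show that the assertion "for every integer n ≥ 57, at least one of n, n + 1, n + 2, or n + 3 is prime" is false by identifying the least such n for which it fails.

We need the least integer n ≥ 57 for which n, n + 1, n + 2, n + 3 are all composite.
n = 57: 59 is prime.
n = 58: 59 is prime.
n = 59: 59 is prime.
n = 60: 61 is prime.
n = 61: 61 is prime.
n = 62: 62 = 2 × 31; 63 = 3 × 21; 64 = 2 × 32; 65 = 5 × 13 — all composite.

n = 62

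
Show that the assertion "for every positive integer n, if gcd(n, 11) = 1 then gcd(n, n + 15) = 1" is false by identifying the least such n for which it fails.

Check each positive integer n in order until gcd(n, 11) = 1 but gcd(n, n + 15) > 1.
n = 1: gcd(1, 16) = 1.
n = 2: gcd(2, 17) = 1.
n = 3: gcd(3, 18) = 3.
Thus n = 3 disproves the claim, and no smaller n works.

n = 3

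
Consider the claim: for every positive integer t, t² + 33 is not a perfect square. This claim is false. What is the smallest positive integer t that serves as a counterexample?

t = 4

Check each positive integer t in order until t² + 33 is a perfect square.
t = 1: 1² + 33 = 34, not a perfect square.
t = 2: 2² + 33 = 37, not a perfect square.
t = 3: 3² + 33 = 42, not a perfect square.
t = 4: 4² + 33 = 49 = 7², a perfect square.
Hence t = 4 is a counterexample.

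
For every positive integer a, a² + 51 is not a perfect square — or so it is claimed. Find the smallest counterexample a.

a = 1: 1² + 51 = 52, not a perfect square.
a = 2: 2² + 51 = 55, not a perfect square.
a = 3: 3² + 51 = 60, not a perfect square.
a = 4: 4² + 51 = 67, not a perfect square.
a = 5: 5² + 51 = 76, not a perfect square.
a = 6: 6² + 51 = 87, not a perfect square.
a = 7: 7² + 51 = 100 = 10², a perfect square.
So a = 7 is the smallest counterexample.

a = 7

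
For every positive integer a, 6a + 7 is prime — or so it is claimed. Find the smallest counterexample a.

a = 1: 6a + 7 = 13, prime.
a = 2: 6a + 7 = 19, prime.
a = 3: 6a + 7 = 25 = 5 × 5, composite.

a = 3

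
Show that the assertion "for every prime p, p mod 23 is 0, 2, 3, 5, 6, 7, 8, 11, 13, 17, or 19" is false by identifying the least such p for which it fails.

A counterexample is any prime p such that the claim fails; we check each in order.
The first 11 eligible values, up to p = 31, all satisfy the conclusion.
p = 37: 37 mod 23 = 14 — not in {0, 2, 3, 5, 6, 7, 8, 11, 13, 17, 19}.

p = 37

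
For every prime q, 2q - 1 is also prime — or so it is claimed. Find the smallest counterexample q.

For q = 2, 3 the conclusion holds.
q = 5: 2q - 1 = 9 = 3 × 3, not prime.
Thus q = 5 disproves the claim, and no smaller q works.

q = 5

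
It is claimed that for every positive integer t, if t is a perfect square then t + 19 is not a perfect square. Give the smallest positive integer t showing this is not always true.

t = 81

A counterexample is any positive integer t such that t is a perfect square but t + 19 is a perfect square; we check each in order.
For t = 1, 4, 9, 16, 25, 36, 49, 64 the conclusion holds.
t = 81: 81 = 9² and 81 + 19 = 100 = 10².
Thus t = 81 disproves the claim, and no smaller t works.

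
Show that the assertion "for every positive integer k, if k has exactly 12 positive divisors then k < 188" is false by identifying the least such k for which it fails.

Check each positive integer k in order until k has exactly 12 positive divisors but the claim fails.
For k = 60, 72, 84, 90, …, 150, 156, 160 the conclusion holds.
k = 198: τ(198) = 12; 198 ≥ 188.

k = 198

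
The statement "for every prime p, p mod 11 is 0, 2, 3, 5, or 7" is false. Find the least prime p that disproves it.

p = 17

p = 2: 2 mod 11 = 2.
p = 3: 3 mod 11 = 3.
p = 5: 5 mod 11 = 5.
p = 7: 7 mod 11 = 7.
p = 11: 11 mod 11 = 0.
p = 13: 13 mod 11 = 2.
p = 17: 17 mod 11 = 6 — not in {0, 2, 3, 5, 7}.
So p = 17 is the smallest counterexample.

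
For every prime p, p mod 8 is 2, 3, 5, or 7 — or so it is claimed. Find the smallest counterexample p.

We need the least prime p for which the claim fails.
For p = 2, 3, 5, 7, 11, 13 the conclusion holds.
p = 17: 17 mod 8 = 1 — not in {2, 3, 5, 7}.
Thus p = 17 disproves the claim, and no smaller p works.

p = 17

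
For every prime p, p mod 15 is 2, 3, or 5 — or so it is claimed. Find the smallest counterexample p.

p = 7

A counterexample is any prime p such that the claim fails; we check each in order.
For p = 2, 3, 5 the conclusion holds.
p = 7: 7 mod 15 = 7 — not in {2, 3, 5}.
Thus p = 7 disproves the claim, and no smaller p works.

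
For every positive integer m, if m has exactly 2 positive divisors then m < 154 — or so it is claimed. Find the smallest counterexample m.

m = 157

We need the least positive integer m for which m has exactly 2 positive divisors but the claim fails.
The first 36 eligible values, up to m = 151, all satisfy the conclusion.
m = 157: τ(157) = 2; 157 ≥ 154.
So m = 157 is the smallest counterexample.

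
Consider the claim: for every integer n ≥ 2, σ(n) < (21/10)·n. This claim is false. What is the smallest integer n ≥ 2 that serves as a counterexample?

Check each integer n ≥ 2 in order until the claim fails.
For n = 2, 3, 4, 5, 6, 7, 8, 9, 10, 11 the conclusion holds.
n = 12: σ(12) = 28; 28 ≥ 126/5.
So n = 12 is the smallest counterexample.

n = 12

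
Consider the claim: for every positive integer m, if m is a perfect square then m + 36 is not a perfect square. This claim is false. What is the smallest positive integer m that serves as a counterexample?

m = 64

A counterexample is any positive integer m such that m is a perfect square but m + 36 is a perfect square; we check each in order.
m = 1: 1 + 36 = 37, not a perfect square.
m = 4: 4 + 36 = 40, not a perfect square.
m = 9: 9 + 36 = 45, not a perfect square.
m = 16: 16 + 36 = 52, not a perfect square.
m = 25: 25 + 36 = 61, not a perfect square.
m = 36: 36 + 36 = 72, not a perfect square.
m = 49: 49 + 36 = 85, not a perfect square.
m = 64: 64 = 8² and 64 + 36 = 100 = 10².
So m = 64 is the smallest counterexample.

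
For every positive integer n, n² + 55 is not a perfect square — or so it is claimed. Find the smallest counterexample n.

n = 3

Check each positive integer n in order until n² + 55 is a perfect square.
n = 1: 1² + 55 = 56, not a perfect square.
n = 2: 2² + 55 = 59, not a perfect square.
n = 3: 3² + 55 = 64 = 8², a perfect square.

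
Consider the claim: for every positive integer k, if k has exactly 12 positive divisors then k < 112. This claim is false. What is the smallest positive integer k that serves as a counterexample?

k = 126

The first 6 eligible values, up to k = 108, all satisfy the conclusion.
k = 126: τ(126) = 12; 126 ≥ 112.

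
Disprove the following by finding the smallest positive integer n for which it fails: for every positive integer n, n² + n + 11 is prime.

n = 10

A counterexample is any positive integer n such that n² + n + 11 is not prime; we check each in order.
For n = 1, 2, 3, 4, 5, 6, 7, 8, 9 the conclusion holds.
n = 10: n² + n + 11 = 121 = 11 × 11, composite.
So n = 10 is the smallest counterexample.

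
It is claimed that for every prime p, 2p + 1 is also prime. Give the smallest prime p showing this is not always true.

p = 7

We need the least prime p for which 2p + 1 is not prime.
p = 2: 2p + 1 = 5, prime.
p = 3: 2p + 1 = 7, prime.
p = 5: 2p + 1 = 11, prime.
p = 7: 2p + 1 = 15 = 3 × 5, not prime.
So p = 7 is the smallest counterexample.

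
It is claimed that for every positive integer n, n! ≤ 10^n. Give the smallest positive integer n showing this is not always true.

n = 25

The first 24 eligible values, up to n = 24, all satisfy the conclusion.
n = 25: n! = 15511210043330985984000000 and 10^n = 10000000000000000000000000, so 15511210043330985984000000 > 10000000000000000000000000.
So n = 25 is the smallest counterexample.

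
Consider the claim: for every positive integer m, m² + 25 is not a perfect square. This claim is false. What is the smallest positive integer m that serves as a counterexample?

Check each positive integer m in order until m² + 25 is a perfect square.
For m = 1, 2, 3, 4, …, 9, 10, 11 the conclusion holds.
m = 12: 12² + 25 = 169 = 13², a perfect square.

m = 12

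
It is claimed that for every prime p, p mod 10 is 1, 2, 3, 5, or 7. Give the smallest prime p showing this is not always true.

We need the least prime p for which the claim fails.
For p = 2, 3, 5, 7, 11, 13, 17 the conclusion holds.
p = 19: 19 mod 10 = 9 — not in {1, 2, 3, 5, 7}.
Thus p = 19 disproves the claim, and no smaller p works.

p = 19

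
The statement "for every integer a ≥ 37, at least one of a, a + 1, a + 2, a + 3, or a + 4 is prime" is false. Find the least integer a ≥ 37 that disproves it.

a = 48

Check each integer a ≥ 37 in order until a, a + 1, a + 2, a + 3, a + 4 are all composite.
The first 11 eligible values, up to a = 47, all satisfy the conclusion.
a = 48: 48 = 2 × 24; 49 = 7 × 7; 50 = 2 × 25; 51 = 3 × 17; 52 = 2 × 26 — all composite.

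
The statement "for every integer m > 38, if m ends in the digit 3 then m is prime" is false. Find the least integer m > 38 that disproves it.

A counterexample is any integer m > 38 such that m ends in the digit 3 but m is not prime; we check each in order.
m = 43: 43 ends in 3 and is prime.
m = 53: 53 ends in 3 and is prime.
m = 63: 63 ends in 3; 63 = 3 × 21, composite.

m = 63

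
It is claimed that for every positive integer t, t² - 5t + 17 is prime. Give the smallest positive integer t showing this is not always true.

We need the least positive integer t for which t² - 5t + 17 is not prime.
The first 12 eligible values, up to t = 12, all satisfy the conclusion.
t = 13: t² - 5t + 17 = 121 = 11 × 11, composite.
Thus t = 13 disproves the claim, and no smaller t works.

t = 13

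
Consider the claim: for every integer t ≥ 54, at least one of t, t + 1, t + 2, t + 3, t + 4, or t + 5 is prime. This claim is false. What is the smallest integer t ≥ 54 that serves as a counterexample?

We need the least integer t ≥ 54 for which t, t + 1, t + 2, t + 3, t + 4, t + 5 are all composite.
For t = 54, 55, 56, 57, …, 87, 88, 89 the conclusion holds.
t = 90: 90 = 2 × 45; 91 = 7 × 13; 92 = 2 × 46; 93 = 3 × 31; 94 = 2 × 47; 95 = 5 × 19 — all composite.
Thus t = 90 disproves the claim, and no smaller t works.

t = 90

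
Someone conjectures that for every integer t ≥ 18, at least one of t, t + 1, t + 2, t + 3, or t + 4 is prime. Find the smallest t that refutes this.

t = 24

For t = 18, 19, 20, 21, 22, 23 the conclusion holds.
t = 24: 24 = 2 × 12; 25 = 5 × 5; 26 = 2 × 13; 27 = 3 × 9; 28 = 2 × 14 — all composite.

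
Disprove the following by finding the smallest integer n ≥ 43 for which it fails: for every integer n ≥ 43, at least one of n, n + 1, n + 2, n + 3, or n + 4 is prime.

A counterexample is any integer n ≥ 43 such that n, n + 1, n + 2, n + 3, n + 4 are all composite; we check each in order.
n = 43: 43 is prime.
n = 44: 47 is prime.
n = 45: 47 is prime.
n = 46: 47 is prime.
n = 47: 47 is prime.
n = 48: 48 = 2 × 24; 49 = 7 × 7; 50 = 2 × 25; 51 = 3 × 17; 52 = 2 × 26 — all composite.
So n = 48 is the smallest counterexample.

n = 48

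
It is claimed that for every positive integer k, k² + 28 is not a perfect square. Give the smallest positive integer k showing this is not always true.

Check each positive integer k in order until k² + 28 is a perfect square.
k = 1: 1² + 28 = 29, not a perfect square.
k = 2: 2² + 28 = 32, not a perfect square.
k = 3: 3² + 28 = 37, not a perfect square.
k = 4: 4² + 28 = 44, not a perfect square.
k = 5: 5² + 28 = 53, not a perfect square.
k = 6: 6² + 28 = 64 = 8², a perfect square.

k = 6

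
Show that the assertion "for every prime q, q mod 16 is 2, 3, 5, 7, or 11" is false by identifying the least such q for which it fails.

We need the least prime q for which the claim fails.
q = 2: 2 mod 16 = 2.
q = 3: 3 mod 16 = 3.
q = 5: 5 mod 16 = 5.
q = 7: 7 mod 16 = 7.
q = 11: 11 mod 16 = 11.
q = 13: 13 mod 16 = 13 — not in {2, 3, 5, 7, 11}.

q = 13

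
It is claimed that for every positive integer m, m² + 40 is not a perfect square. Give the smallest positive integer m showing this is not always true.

m = 3

Check each positive integer m in order until m² + 40 is a perfect square.
m = 1: 1² + 40 = 41, not a perfect square.
m = 2: 2² + 40 = 44, not a perfect square.
m = 3: 3² + 40 = 49 = 7², a perfect square.
Thus m = 3 disproves the claim, and no smaller m works.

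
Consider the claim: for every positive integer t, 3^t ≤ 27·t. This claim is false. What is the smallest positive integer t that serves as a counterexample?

A counterexample is any positive integer t such that 3^t > 27·t; we check each in order.
For t = 1, 2, 3, 4 the conclusion holds.
t = 5: 3^t = 243 and 27·t = 135, so 243 > 135.
Thus t = 5 disproves the claim, and no smaller t works.

t = 5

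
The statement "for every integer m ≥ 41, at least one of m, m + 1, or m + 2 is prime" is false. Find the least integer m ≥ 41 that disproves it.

For m = 41, 42, 43 the conclusion holds.
m = 44: 44 = 2 × 22; 45 = 3 × 15; 46 = 2 × 23 — all composite.

m = 44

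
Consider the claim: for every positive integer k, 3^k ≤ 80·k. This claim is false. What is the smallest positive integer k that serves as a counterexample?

k = 6

k = 1: 3^k = 3 and 80·k = 80, so 3 ≤ 80.
k = 2: 3^k = 9 and 80·k = 160, so 9 ≤ 160.
k = 3: 3^k = 27 and 80·k = 240, so 27 ≤ 240.
k = 4: 3^k = 81 and 80·k = 320, so 81 ≤ 320.
k = 5: 3^k = 243 and 80·k = 400, so 243 ≤ 400.
k = 6: 3^k = 729 and 80·k = 480, so 729 > 480.
So k = 6 is the smallest counterexample.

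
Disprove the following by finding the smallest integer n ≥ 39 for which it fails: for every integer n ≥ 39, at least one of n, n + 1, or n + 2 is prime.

n = 44

Check each integer n ≥ 39 in order until n, n + 1, n + 2 are all composite.
For n = 39, 40, 41, 42, 43 the conclusion holds.
n = 44: 44 = 2 × 22; 45 = 3 × 15; 46 = 2 × 23 — all composite.
Thus n = 44 disproves the claim, and no smaller n works.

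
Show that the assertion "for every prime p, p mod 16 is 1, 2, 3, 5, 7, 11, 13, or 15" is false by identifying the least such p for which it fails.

p = 41

For p = 2, 3, 5, 7, …, 29, 31, 37 the conclusion holds.
p = 41: 41 mod 16 = 9 — not in {1, 2, 3, 5, 7, 11, 13, 15}.
Thus p = 41 disproves the claim, and no smaller p works.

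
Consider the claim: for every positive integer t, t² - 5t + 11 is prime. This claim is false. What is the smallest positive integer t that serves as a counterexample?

t = 7

We need the least positive integer t for which t² - 5t + 11 is not prime.
For t = 1, 2, 3, 4, 5, 6 the conclusion holds.
t = 7: t² - 5t + 11 = 25 = 5 × 5, composite.
So t = 7 is the smallest counterexample.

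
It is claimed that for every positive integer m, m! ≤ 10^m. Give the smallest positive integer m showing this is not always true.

m = 25

We need the least positive integer m for which m! > 10^m.
For m = 1, 2, 3, 4, …, 22, 23, 24 the conclusion holds.
m = 25: m! = 15511210043330985984000000 and 10^m = 10000000000000000000000000, so 15511210043330985984000000 > 10000000000000000000000000.
Hence m = 25 is a counterexample.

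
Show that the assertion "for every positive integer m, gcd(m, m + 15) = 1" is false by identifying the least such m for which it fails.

m = 1: gcd(1, 16) = 1.
m = 2: gcd(2, 17) = 1.
m = 3: gcd(3, 18) = 3.
Thus m = 3 disproves the claim, and no smaller m works.

m = 3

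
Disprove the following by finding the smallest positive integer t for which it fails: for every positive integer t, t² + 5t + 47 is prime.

Check each positive integer t in order until t² + 5t + 47 is not prime.
For t = 1, 2, 3, 4, …, 35, 36, 37 the conclusion holds.
t = 38: t² + 5t + 47 = 1681 = 41 × 41, composite.

t = 38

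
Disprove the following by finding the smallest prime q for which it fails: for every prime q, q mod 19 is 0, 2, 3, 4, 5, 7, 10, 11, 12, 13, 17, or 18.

q = 47

A counterexample is any prime q such that the claim fails; we check each in order.
For q = 2, 3, 5, 7, …, 37, 41, 43 the conclusion holds.
q = 47: 47 mod 19 = 9 — not in {0, 2, 3, 4, 5, 7, 10, 11, 12, 13, 17, 18}.
Thus q = 47 disproves the claim, and no smaller q works.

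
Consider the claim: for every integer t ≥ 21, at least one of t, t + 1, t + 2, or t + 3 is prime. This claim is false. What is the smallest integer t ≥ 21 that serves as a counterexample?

t = 24

t = 21: 23 is prime.
t = 22: 23 is prime.
t = 23: 23 is prime.
t = 24: 24 = 2 × 12; 25 = 5 × 5; 26 = 2 × 13; 27 = 3 × 9 — all composite.
So t = 24 is the smallest counterexample.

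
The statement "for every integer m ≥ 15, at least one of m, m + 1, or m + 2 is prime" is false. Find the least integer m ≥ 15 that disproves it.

A counterexample is any integer m ≥ 15 such that m, m + 1, m + 2 are all composite; we check each in order.
The first 5 eligible values, up to m = 19, all satisfy the conclusion.
m = 20: 20 = 2 × 10; 21 = 3 × 7; 22 = 2 × 11 — all composite.
Hence m = 20 is a counterexample.

m = 20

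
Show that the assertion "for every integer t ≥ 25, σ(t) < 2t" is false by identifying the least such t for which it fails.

We need the least integer t ≥ 25 for which the claim fails.
t = 25: σ(25) = 31; 31 < 50.
t = 26: σ(26) = 42; 42 < 52.
t = 27: σ(27) = 40; 40 < 54.
t = 28: σ(28) = 56; 56 ≥ 56.
So t = 28 is the smallest counterexample.

t = 28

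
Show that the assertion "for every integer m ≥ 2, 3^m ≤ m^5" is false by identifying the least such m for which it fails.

m = 11

A counterexample is any integer m ≥ 2 such that 3^m > m^5; we check each in order.
For m = 2, 3, 4, 5, 6, 7, 8, 9, 10 the conclusion holds.
m = 11: 3^m = 177147 and m^5 = 161051, so 177147 > 161051.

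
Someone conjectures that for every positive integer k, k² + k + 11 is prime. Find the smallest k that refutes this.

k = 10

A counterexample is any positive integer k such that k² + k + 11 is not prime; we check each in order.
For k = 1, 2, 3, 4, 5, 6, 7, 8, 9 the conclusion holds.
k = 10: k² + k + 11 = 121 = 11 × 11, composite.
Thus k = 10 disproves the claim, and no smaller k works.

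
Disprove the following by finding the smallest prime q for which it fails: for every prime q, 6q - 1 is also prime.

q = 11

The first 4 eligible values, up to q = 7, all satisfy the conclusion.
q = 11: 6q - 1 = 65 = 5 × 13, not prime.
Thus q = 11 disproves the claim, and no smaller q works.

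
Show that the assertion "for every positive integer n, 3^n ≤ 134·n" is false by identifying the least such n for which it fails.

n = 7

Check each positive integer n in order until 3^n > 134·n.
The first 6 eligible values, up to n = 6, all satisfy the conclusion.
n = 7: 3^n = 2187 and 134·n = 938, so 2187 > 938.
Hence n = 7 is a counterexample.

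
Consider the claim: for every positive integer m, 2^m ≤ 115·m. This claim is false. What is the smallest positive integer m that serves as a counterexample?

Check each positive integer m in order until 2^m > 115·m.
For m = 1, 2, 3, 4, 5, 6, 7, 8, 9, 10 the conclusion holds.
m = 11: 2^m = 2048 and 115·m = 1265, so 2048 > 1265.
Hence m = 11 is a counterexample.

m = 11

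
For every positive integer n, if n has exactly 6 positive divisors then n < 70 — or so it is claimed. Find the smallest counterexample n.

For n = 12, 18, 20, 28, …, 52, 63, 68 the conclusion holds.
n = 75: τ(75) = 6; 75 ≥ 70.

n = 75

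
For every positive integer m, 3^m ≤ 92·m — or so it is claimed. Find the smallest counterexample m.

m = 6

Check each positive integer m in order until 3^m > 92·m.
For m = 1, 2, 3, 4, 5 the conclusion holds.
m = 6: 3^m = 729 and 92·m = 552, so 729 > 552.
Thus m = 6 disproves the claim, and no smaller m works.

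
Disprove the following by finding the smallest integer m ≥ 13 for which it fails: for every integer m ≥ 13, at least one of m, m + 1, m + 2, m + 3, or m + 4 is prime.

For m = 13, 14, 15, 16, …, 21, 22, 23 the conclusion holds.
m = 24: 24 = 2 × 12; 25 = 5 × 5; 26 = 2 × 13; 27 = 3 × 9; 28 = 2 × 14 — all composite.

m = 24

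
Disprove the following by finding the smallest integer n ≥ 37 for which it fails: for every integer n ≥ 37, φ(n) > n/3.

For n = 37, 38, 39, 40, 41 the conclusion holds.
n = 42: φ(42) = 12 and 42/3 = 14, so φ(42) ≤ 42/3.
So n = 42 is the smallest counterexample.

n = 42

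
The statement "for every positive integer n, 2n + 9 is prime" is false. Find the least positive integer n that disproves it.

Check each positive integer n in order until 2n + 9 is not prime.
n = 1: 2n + 9 = 11, prime.
n = 2: 2n + 9 = 13, prime.
n = 3: 2n + 9 = 15 = 3 × 5, composite.
So n = 3 is the smallest counterexample.

n = 3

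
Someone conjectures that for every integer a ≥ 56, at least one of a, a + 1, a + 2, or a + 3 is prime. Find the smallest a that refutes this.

a = 62

A counterexample is any integer a ≥ 56 such that a, a + 1, a + 2, a + 3 are all composite; we check each in order.
For a = 56, 57, 58, 59, 60, 61 the conclusion holds.
a = 62: 62 = 2 × 31; 63 = 3 × 21; 64 = 2 × 32; 65 = 5 × 13 — all composite.
Hence a = 62 is a counterexample.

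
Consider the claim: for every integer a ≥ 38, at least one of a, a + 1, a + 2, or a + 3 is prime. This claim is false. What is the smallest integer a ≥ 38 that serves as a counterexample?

The first 10 eligible values, up to a = 47, all satisfy the conclusion.
a = 48: 48 = 2 × 24; 49 = 7 × 7; 50 = 2 × 25; 51 = 3 × 17 — all composite.
So a = 48 is the smallest counterexample.

a = 48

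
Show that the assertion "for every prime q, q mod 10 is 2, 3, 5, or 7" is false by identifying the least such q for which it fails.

A counterexample is any prime q such that the claim fails; we check each in order.
q = 2: 2 mod 10 = 2.
q = 3: 3 mod 10 = 3.
q = 5: 5 mod 10 = 5.
q = 7: 7 mod 10 = 7.
q = 11: 11 mod 10 = 1 — not in {2, 3, 5, 7}.

q = 11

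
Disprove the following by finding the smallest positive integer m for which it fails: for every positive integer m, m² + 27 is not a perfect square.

We need the least positive integer m for which m² + 27 is a perfect square.
m = 1: 1² + 27 = 28, not a perfect square.
m = 2: 2² + 27 = 31, not a perfect square.
m = 3: 3² + 27 = 36 = 6², a perfect square.
So m = 3 is the smallest counterexample.

m = 3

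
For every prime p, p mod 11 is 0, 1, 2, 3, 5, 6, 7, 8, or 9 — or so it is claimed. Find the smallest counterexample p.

p = 37

We need the least prime p for which the claim fails.
For p = 2, 3, 5, 7, …, 23, 29, 31 the conclusion holds.
p = 37: 37 mod 11 = 4 — not in {0, 1, 2, 3, 5, 6, 7, 8, 9}.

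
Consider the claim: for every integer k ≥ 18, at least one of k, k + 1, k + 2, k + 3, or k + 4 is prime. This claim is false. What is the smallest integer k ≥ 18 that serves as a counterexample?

Check each integer k ≥ 18 in order until k, k + 1, k + 2, k + 3, k + 4 are all composite.
For k = 18, 19, 20, 21, 22, 23 the conclusion holds.
k = 24: 24 = 2 × 12; 25 = 5 × 5; 26 = 2 × 13; 27 = 3 × 9; 28 = 2 × 14 — all composite.

k = 24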